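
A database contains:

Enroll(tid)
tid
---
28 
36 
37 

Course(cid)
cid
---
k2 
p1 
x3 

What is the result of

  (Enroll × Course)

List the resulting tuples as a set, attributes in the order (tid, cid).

{(28, k2), (28, p1), (28, x3), (36, k2), (36, p1), (36, x3), (37, k2), (37, p1), (37, x3)}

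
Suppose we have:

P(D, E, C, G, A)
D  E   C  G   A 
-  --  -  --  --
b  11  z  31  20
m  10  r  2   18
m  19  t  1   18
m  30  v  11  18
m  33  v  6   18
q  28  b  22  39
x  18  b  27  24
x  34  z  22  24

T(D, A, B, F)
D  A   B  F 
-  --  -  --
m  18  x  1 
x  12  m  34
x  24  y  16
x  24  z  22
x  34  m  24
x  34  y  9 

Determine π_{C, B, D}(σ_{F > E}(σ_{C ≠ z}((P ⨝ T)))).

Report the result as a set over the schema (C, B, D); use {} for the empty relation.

{(b, z, x)}

P ⋈ T (natural join on D, A): {(m, 10, r, 2, 18, x, 1), (m, 19, t, 1, 18, x, 1), (m, 30, v, 11, 18, x, 1), (m, 33, v, 6, 18, x, 1), (x, 18, b, 27, 24, y, 16), (x, 18, b, 27, 24, z, 22), (x, 34, z, 22, 24, y, 16), (x, 34, z, 22, 24, z, 22)}
σ[C ≠ z]: keep tuples satisfying C ≠ z → {(m, 10, r, 2, 18, x, 1), (m, 19, t, 1, 18, x, 1), (m, 30, v, 11, 18, x, 1), (m, 33, v, 6, 18, x, 1), (x, 18, b, 27, 24, y, 16), (x, 18, b, 27, 24, z, 22)}
σ[F > E]: keep tuples satisfying F > E → {(x, 18, b, 27, 24, z, 22)}
π_{C, B, D} gives {(b, z, x)}.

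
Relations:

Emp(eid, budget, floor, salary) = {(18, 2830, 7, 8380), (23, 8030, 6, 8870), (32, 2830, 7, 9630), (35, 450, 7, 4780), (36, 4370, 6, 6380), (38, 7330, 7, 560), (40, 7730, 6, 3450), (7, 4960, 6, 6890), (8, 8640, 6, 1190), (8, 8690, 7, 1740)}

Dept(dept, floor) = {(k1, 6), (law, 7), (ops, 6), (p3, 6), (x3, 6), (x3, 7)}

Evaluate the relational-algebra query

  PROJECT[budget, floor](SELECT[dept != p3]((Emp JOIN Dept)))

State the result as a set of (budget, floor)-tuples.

{(2830, 7), (4370, 6), (450, 7), (4960, 6), (7330, 7), (7730, 6), (8030, 6), (8640, 6), (8690, 7)}

Emp ⋈ Dept (natural join on floor): {(18, 2830, 7, 8380, law), (18, 2830, 7, 8380, x3), (23, 8030, 6, 8870, k1), (23, 8030, 6, 8870, ops), (23, 8030, 6, 8870, p3), (23, 8030, 6, 8870, x3), (32, 2830, 7, 9630, law), (32, 2830, 7, 9630, x3), (35, 450, 7, 4780, law), (35, 450, 7, 4780, x3), (36, 4370, 6, 6380, k1), (36, 4370, 6, 6380, ops), (36, 4370, 6, 6380, p3), (36, 4370, 6, 6380, x3), (38, 7330, 7, 560, law), (38, 7330, 7, 560, x3), (40, 7730, 6, 3450, k1), (40, 7730, 6, 3450, ops), (40, 7730, 6, 3450, p3), (40, 7730, 6, 3450, x3), (7, 4960, 6, 6890, k1), (7, 4960, 6, 6890, ops), (7, 4960, 6, 6890, p3), (7, 4960, 6, 6890, x3), (8, 8640, 6, 1190, k1), (8, 8640, 6, 1190, ops), (8, 8640, 6, 1190, p3), (8, 8640, 6, 1190, x3), (8, 8690, 7, 1740, law), (8, 8690, 7, 1740, x3)}
Filtering on dept != p3 leaves {(18, 2830, 7, 8380, law), (18, 2830, 7, 8380, x3), (23, 8030, 6, 8870, k1), (23, 8030, 6, 8870, ops), (23, 8030, 6, 8870, x3), (32, 2830, 7, 9630, law), (32, 2830, 7, 9630, x3), (35, 450, 7, 4780, law), (35, 450, 7, 4780, x3), (36, 4370, 6, 6380, k1), (36, 4370, 6, 6380, ops), (36, 4370, 6, 6380, x3), (38, 7330, 7, 560, law), (38, 7330, 7, 560, x3), (40, 7730, 6, 3450, k1), (40, 7730, 6, 3450, ops), (40, 7730, 6, 3450, x3), (7, 4960, 6, 6890, k1), (7, 4960, 6, 6890, ops), (7, 4960, 6, 6890, x3), (8, 8640, 6, 1190, k1), (8, 8640, 6, 1190, ops), (8, 8640, 6, 1190, x3), (8, 8690, 7, 1740, law), (8, 8690, 7, 1740, x3)}.
Projecting to budget, floor (16 duplicate(s) eliminated): {(2830, 7), (4370, 6), (450, 7), (4960, 6), (7330, 7), (7730, 6), (8030, 6), (8640, 6), (8690, 7)}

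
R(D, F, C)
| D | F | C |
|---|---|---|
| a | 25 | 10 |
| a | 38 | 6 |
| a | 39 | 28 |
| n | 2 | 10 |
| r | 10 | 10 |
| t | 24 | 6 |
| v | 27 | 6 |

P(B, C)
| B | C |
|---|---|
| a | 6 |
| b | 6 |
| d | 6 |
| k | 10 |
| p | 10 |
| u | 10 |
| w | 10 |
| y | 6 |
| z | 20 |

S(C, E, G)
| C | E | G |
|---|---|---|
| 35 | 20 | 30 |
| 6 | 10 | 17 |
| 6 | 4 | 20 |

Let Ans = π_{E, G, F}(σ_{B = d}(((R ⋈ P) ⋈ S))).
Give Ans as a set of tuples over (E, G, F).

{(10, 17, 24), (10, 17, 27), (10, 17, 38), (4, 20, 24), (4, 20, 27), (4, 20, 38)}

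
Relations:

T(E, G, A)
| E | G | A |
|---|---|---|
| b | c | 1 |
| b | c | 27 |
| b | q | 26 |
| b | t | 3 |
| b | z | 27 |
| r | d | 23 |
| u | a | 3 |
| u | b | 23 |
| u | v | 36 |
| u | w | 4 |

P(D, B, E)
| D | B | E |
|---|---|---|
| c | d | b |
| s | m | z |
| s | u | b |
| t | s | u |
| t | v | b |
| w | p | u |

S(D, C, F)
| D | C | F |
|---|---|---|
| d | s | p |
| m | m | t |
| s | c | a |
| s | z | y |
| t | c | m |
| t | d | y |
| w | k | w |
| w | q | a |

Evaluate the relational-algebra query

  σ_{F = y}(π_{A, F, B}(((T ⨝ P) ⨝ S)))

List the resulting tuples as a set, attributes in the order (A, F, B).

{(1, y, u), (1, y, v), (23, y, s), (26, y, u), (26, y, v), (27, y, u), (27, y, v), (3, y, s), (3, y, u), (3, y, v), (36, y, s), (4, y, s)}

Joining T and P on E yields {(b, c, 1, c, d), (b, c, 1, s, u), (b, c, 1, t, v), (b, c, 27, c, d), (b, c, 27, s, u), (b, c, 27, t, v), (b, q, 26, c, d), (b, q, 26, s, u), (b, q, 26, t, v), (b, t, 3, c, d), (b, t, 3, s, u), (b, t, 3, t, v), (b, z, 27, c, d), (b, z, 27, s, u), (b, z, 27, t, v), (u, a, 3, t, s), (u, a, 3, w, p), (u, b, 23, t, s), (u, b, 23, w, p), (u, v, 36, t, s), (u, v, 36, w, p), (u, w, 4, t, s), (u, w, 4, w, p)}.
Joining (T ⨝ P) and S on D yields {(b, c, 1, s, u, c, a), (b, c, 1, s, u, z, y), (b, c, 1, t, v, c, m), (b, c, 1, t, v, d, y), (b, c, 27, s, u, c, a), (b, c, 27, s, u, z, y), (b, c, 27, t, v, c, m), (b, c, 27, t, v, d, y), (b, q, 26, s, u, c, a), (b, q, 26, s, u, z, y), (b, q, 26, t, v, c, m), (b, q, 26, t, v, d, y), (b, t, 3, s, u, c, a), (b, t, 3, s, u, z, y), (b, t, 3, t, v, c, m), (b, t, 3, t, v, d, y), (b, z, 27, s, u, c, a), (b, z, 27, s, u, z, y), (b, z, 27, t, v, c, m), (b, z, 27, t, v, d, y), (u, a, 3, t, s, c, m), (u, a, 3, t, s, d, y), (u, a, 3, w, p, k, w), (u, a, 3, w, p, q, a), (u, b, 23, t, s, c, m), (u, b, 23, t, s, d, y), (u, b, 23, w, p, k, w), (u, b, 23, w, p, q, a), (u, v, 36, t, s, c, m), (u, v, 36, t, s, d, y), (u, v, 36, w, p, k, w), (u, v, 36, w, p, q, a), (u, w, 4, t, s, c, m), (u, w, 4, t, s, d, y), (u, w, 4, w, p, k, w), (u, w, 4, w, p, q, a)}.
Projecting to A, F, B (4 duplicate(s) eliminated): {(1, a, u), (1, m, v), (1, y, u), (1, y, v), (23, a, p), (23, m, s), (23, w, p), (23, y, s), (26, a, u), (26, m, v), (26, y, u), (26, y, v), (27, a, u), (27, m, v), (27, y, u), (27, y, v), (3, a, p), (3, a, u), (3, m, s), (3, m, v), (3, w, p), (3, y, s), (3, y, u), (3, y, v), (36, a, p), (36, m, s), (36, w, p), (36, y, s), (4, a, p), (4, m, s), (4, w, p), (4, y, s)}
Filtering on F = y leaves {(1, y, u), (1, y, v), (23, y, s), (26, y, u), (26, y, v), (27, y, u), (27, y, v), (3, y, s), (3, y, u), (3, y, v), (36, y, s), (4, y, s)}.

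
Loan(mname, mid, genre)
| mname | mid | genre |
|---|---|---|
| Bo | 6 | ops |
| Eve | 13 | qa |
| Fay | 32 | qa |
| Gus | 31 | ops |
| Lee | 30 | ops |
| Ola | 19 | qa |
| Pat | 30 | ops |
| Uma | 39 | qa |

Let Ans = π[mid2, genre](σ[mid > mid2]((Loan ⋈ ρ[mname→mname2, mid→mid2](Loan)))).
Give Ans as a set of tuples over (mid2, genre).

{(13, qa), (19, qa), (30, ops), (32, qa), (6, ops)}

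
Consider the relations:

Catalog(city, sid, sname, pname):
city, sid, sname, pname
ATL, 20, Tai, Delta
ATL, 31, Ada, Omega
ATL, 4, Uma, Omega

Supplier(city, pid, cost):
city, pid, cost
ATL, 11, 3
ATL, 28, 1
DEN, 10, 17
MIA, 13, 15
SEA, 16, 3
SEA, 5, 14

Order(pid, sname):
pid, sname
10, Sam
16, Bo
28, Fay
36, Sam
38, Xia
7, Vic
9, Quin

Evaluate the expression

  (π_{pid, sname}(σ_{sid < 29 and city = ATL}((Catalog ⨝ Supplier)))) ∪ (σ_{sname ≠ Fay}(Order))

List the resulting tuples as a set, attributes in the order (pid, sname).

{(10, Sam), (11, Tai), (11, Uma), (16, Bo), (28, Tai), (28, Uma), (36, Sam), (38, Xia), (7, Vic), (9, Quin)}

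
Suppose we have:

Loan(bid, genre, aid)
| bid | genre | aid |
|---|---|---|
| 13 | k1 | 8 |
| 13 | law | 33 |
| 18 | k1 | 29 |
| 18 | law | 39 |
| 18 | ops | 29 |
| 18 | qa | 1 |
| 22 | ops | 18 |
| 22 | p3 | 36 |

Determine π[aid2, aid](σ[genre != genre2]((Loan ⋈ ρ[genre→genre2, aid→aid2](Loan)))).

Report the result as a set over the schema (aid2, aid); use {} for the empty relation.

ρ[genre→genre2, aid→aid2]: schema becomes (bid, genre2, aid2); tuples unchanged.
Loan ⋈ ρ[genre→genre2, aid→aid2](Loan) (natural join on bid): {(13, k1, 8, k1, 8), (13, k1, 8, law, 33), (13, law, 33, k1, 8), (13, law, 33, law, 33), (18, k1, 29, k1, 29), (18, k1, 29, law, 39), (18, k1, 29, ops, 29), (18, k1, 29, qa, 1), (18, law, 39, k1, 29), (18, law, 39, law, 39), (18, law, 39, ops, 29), (18, law, 39, qa, 1), (18, ops, 29, k1, 29), (18, ops, 29, law, 39), (18, ops, 29, ops, 29), (18, ops, 29, qa, 1), (18, qa, 1, k1, 29), (18, qa, 1, law, 39), (18, qa, 1, ops, 29), (18, qa, 1, qa, 1), (22, ops, 18, ops, 18), (22, ops, 18, p3, 36), (22, p3, 36, ops, 18), (22, p3, 36, p3, 36)}
Selection genre != genre2: {(13, k1, 8, law, 33), (13, law, 33, k1, 8), (18, k1, 29, law, 39), (18, k1, 29, ops, 29), (18, k1, 29, qa, 1), (18, law, 39, k1, 29), (18, law, 39, ops, 29), (18, law, 39, qa, 1), (18, ops, 29, k1, 29), (18, ops, 29, law, 39), (18, ops, 29, qa, 1), (18, qa, 1, k1, 29), (18, qa, 1, law, 39), (18, qa, 1, ops, 29), (22, ops, 18, p3, 36), (22, p3, 36, ops, 18)}
Keep only column(s) aid2, aid (5 duplicate(s) eliminated): {(1, 29), (1, 39), (18, 36), (29, 1), (29, 29), (29, 39), (33, 8), (36, 18), (39, 1), (39, 29), (8, 33)}

{(1, 29), (1, 39), (18, 36), (29, 1), (29, 29), (29, 39), (33, 8), (36, 18), (39, 1), (39, 29), (8, 33)}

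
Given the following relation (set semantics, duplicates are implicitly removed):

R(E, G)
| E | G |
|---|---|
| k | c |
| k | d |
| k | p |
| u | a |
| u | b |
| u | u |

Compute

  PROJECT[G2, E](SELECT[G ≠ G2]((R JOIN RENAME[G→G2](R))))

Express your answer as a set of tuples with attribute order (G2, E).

ρ[G→G2]: schema becomes (E, G2); tuples unchanged.
Joining R and RENAME[G→G2](R) on E yields {(k, c, c), (k, c, d), (k, c, p), (k, d, c), (k, d, d), (k, d, p), (k, p, c), (k, p, d), (k, p, p), (u, a, a), (u, a, b), (u, a, u), (u, b, a), (u, b, b), (u, b, u), (u, u, a), (u, u, b), (u, u, u)}.
Filtering on G ≠ G2 leaves {(k, c, d), (k, c, p), (k, d, c), (k, d, p), (k, p, c), (k, p, d), (u, a, b), (u, a, u), (u, b, a), (u, b, u), (u, u, a), (u, u, b)}.
Projecting to G2, E (6 duplicate(s) eliminated): {(a, u), (b, u), (c, k), (d, k), (p, k), (u, u)}

{(a, u), (b, u), (c, k), (d, k), (p, k), (u, u)}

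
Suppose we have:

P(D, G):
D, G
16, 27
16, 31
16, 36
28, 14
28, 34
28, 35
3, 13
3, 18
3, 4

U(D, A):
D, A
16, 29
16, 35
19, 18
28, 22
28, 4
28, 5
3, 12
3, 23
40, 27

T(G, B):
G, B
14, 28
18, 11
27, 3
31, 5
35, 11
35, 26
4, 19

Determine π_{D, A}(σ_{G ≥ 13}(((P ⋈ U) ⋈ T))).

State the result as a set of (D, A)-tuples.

{(16, 29), (16, 35), (28, 22), (28, 4), (28, 5), (3, 12), (3, 23)}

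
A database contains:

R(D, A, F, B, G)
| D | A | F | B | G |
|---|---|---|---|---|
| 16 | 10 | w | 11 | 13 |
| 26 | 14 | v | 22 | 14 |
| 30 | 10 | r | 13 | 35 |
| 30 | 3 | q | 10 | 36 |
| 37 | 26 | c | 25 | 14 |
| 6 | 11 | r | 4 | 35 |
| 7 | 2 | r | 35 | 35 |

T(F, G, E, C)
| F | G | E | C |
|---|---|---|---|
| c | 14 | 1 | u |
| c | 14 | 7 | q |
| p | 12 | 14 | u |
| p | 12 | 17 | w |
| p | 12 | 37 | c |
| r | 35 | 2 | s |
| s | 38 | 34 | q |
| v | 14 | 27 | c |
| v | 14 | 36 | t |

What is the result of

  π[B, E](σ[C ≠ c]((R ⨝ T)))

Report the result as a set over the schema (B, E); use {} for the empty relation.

{(13, 2), (22, 36), (25, 1), (25, 7), (35, 2), (4, 2)}

Natural join on F, G: {(26, 14, v, 22, 14, 27, c), (26, 14, v, 22, 14, 36, t), (30, 10, r, 13, 35, 2, s), (37, 26, c, 25, 14, 1, u), (37, 26, c, 25, 14, 7, q), (6, 11, r, 4, 35, 2, s), (7, 2, r, 35, 35, 2, s)}
Apply σ_{C ≠ c}; surviving tuples: {(26, 14, v, 22, 14, 36, t), (30, 10, r, 13, 35, 2, s), (37, 26, c, 25, 14, 1, u), (37, 26, c, 25, 14, 7, q), (6, 11, r, 4, 35, 2, s), (7, 2, r, 35, 35, 2, s)}
π[B, E]: project onto (B, E) → {(13, 2), (22, 36), (25, 1), (25, 7), (35, 2), (4, 2)}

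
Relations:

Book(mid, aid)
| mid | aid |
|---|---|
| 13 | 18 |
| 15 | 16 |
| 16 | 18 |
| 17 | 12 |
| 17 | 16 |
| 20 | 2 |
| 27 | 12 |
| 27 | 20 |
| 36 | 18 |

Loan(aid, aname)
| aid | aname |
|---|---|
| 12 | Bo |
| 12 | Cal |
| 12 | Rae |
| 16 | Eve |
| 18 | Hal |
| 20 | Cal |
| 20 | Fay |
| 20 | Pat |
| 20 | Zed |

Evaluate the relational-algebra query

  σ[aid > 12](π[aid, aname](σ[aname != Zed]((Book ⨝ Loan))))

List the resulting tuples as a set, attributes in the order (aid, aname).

{(16, Eve), (18, Hal), (20, Cal), (20, Fay), (20, Pat)}

Book ⋈ Loan (natural join on aid): {(13, 18, Hal), (15, 16, Eve), (16, 18, Hal), (17, 12, Bo), (17, 12, Cal), (17, 12, Rae), (17, 16, Eve), (27, 12, Bo), (27, 12, Cal), (27, 12, Rae), (27, 20, Cal), (27, 20, Fay), (27, 20, Pat), (27, 20, Zed), (36, 18, Hal)}
σ[aname != Zed]: keep tuples satisfying aname != Zed → {(13, 18, Hal), (15, 16, Eve), (16, 18, Hal), (17, 12, Bo), (17, 12, Cal), (17, 12, Rae), (17, 16, Eve), (27, 12, Bo), (27, 12, Cal), (27, 12, Rae), (27, 20, Cal), (27, 20, Fay), (27, 20, Pat), (36, 18, Hal)}
Keep only column(s) aid, aname (6 duplicate(s) eliminated): {(12, Bo), (12, Cal), (12, Rae), (16, Eve), (18, Hal), (20, Cal), (20, Fay), (20, Pat)}
σ[aid > 12]: keep tuples satisfying aid > 12 → {(16, Eve), (18, Hal), (20, Cal), (20, Fay), (20, Pat)}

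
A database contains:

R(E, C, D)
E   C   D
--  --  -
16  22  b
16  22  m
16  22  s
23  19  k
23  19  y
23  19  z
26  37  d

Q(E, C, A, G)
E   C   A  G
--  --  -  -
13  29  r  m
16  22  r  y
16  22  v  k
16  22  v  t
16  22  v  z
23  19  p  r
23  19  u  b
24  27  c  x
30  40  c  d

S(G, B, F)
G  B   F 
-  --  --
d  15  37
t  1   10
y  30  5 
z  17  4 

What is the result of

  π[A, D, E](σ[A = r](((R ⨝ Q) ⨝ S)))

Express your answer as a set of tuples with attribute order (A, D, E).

R ⋈ Q (natural join on E, C): {(16, 22, b, r, y), (16, 22, b, v, k), (16, 22, b, v, t), (16, 22, b, v, z), (16, 22, m, r, y), (16, 22, m, v, k), (16, 22, m, v, t), (16, 22, m, v, z), (16, 22, s, r, y), (16, 22, s, v, k), (16, 22, s, v, t), (16, 22, s, v, z), (23, 19, k, p, r), (23, 19, k, u, b), (23, 19, y, p, r), (23, 19, y, u, b), (23, 19, z, p, r), (23, 19, z, u, b)}
(R ⨝ Q) ⋈ S (natural join on G): {(16, 22, b, r, y, 30, 5), (16, 22, b, v, t, 1, 10), (16, 22, b, v, z, 17, 4), (16, 22, m, r, y, 30, 5), (16, 22, m, v, t, 1, 10), (16, 22, m, v, z, 17, 4), (16, 22, s, r, y, 30, 5), (16, 22, s, v, t, 1, 10), (16, 22, s, v, z, 17, 4)}
σ[A = r]: keep tuples satisfying A = r → {(16, 22, b, r, y, 30, 5), (16, 22, m, r, y, 30, 5), (16, 22, s, r, y, 30, 5)}
Keep only column(s) A, D, E: {(r, b, 16), (r, m, 16), (r, s, 16)}

{(r, b, 16), (r, m, 16), (r, s, 16)}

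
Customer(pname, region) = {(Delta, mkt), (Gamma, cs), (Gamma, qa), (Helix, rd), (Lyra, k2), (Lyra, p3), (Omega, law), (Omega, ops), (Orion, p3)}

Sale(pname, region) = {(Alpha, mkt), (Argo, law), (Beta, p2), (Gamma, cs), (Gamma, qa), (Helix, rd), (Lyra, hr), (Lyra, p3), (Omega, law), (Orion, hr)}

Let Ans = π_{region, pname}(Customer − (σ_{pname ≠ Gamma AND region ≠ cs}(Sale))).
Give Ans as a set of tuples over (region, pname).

{(cs, Gamma), (k2, Lyra), (mkt, Delta), (ops, Omega), (p3, Orion), (qa, Gamma)}

Selection pname ≠ Gamma AND region ≠ cs: {(Alpha, mkt), (Argo, law), (Beta, p2), (Helix, rd), (Lyra, hr), (Lyra, p3), (Omega, law), (Orion, hr)}
Set difference of the two operands is {(Delta, mkt), (Gamma, cs), (Gamma, qa), (Lyra, k2), (Omega, ops), (Orion, p3)}.
π[region, pname]: project onto (region, pname) → {(cs, Gamma), (k2, Lyra), (mkt, Delta), (ops, Omega), (p3, Orion), (qa, Gamma)}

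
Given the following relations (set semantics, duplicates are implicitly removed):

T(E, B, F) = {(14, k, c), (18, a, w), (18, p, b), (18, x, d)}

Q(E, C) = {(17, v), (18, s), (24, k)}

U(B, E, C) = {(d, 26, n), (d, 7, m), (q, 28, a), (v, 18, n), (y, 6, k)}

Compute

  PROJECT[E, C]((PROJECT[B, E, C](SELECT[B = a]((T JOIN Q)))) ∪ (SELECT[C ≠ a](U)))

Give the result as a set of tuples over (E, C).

{(18, n), (18, s), (26, n), (6, k), (7, m)}

T ⋈ Q (natural join on E): {(18, a, w, s), (18, p, b, s), (18, x, d, s)}
Selection B = a: {(18, a, w, s)}
π[B, E, C]: project onto (B, E, C) → {(a, 18, s)}
Selection C ≠ a: {(d, 26, n), (d, 7, m), (v, 18, n), (y, 6, k)}
Set union of the two operands is {(a, 18, s), (d, 26, n), (d, 7, m), (v, 18, n), (y, 6, k)}.
π[E, C]: project onto (E, C) → {(18, n), (18, s), (26, n), (6, k), (7, m)}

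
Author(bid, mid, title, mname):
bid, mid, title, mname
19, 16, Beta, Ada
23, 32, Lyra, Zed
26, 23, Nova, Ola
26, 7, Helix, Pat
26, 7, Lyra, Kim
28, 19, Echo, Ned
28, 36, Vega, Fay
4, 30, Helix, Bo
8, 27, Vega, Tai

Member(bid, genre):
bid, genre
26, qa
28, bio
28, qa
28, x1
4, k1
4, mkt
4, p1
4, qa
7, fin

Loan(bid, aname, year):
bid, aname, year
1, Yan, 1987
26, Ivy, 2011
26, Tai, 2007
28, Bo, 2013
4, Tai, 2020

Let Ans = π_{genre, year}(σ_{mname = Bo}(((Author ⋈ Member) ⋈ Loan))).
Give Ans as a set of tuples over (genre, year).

{(k1, 2020), (mkt, 2020), (p1, 2020), (qa, 2020)}

Joining Author and Member on bid yields {(26, 23, Nova, Ola, qa), (26, 7, Helix, Pat, qa), (26, 7, Lyra, Kim, qa), (28, 19, Echo, Ned, bio), (28, 19, Echo, Ned, qa), (28, 19, Echo, Ned, x1), (28, 36, Vega, Fay, bio), (28, 36, Vega, Fay, qa), (28, 36, Vega, Fay, x1), (4, 30, Helix, Bo, k1), (4, 30, Helix, Bo, mkt), (4, 30, Helix, Bo, p1), (4, 30, Helix, Bo, qa)}.
Joining (Author ⋈ Member) and Loan on bid yields {(26, 23, Nova, Ola, qa, Ivy, 2011), (26, 23, Nova, Ola, qa, Tai, 2007), (26, 7, Helix, Pat, qa, Ivy, 2011), (26, 7, Helix, Pat, qa, Tai, 2007), (26, 7, Lyra, Kim, qa, Ivy, 2011), (26, 7, Lyra, Kim, qa, Tai, 2007), (28, 19, Echo, Ned, bio, Bo, 2013), (28, 19, Echo, Ned, qa, Bo, 2013), (28, 19, Echo, Ned, x1, Bo, 2013), (28, 36, Vega, Fay, bio, Bo, 2013), (28, 36, Vega, Fay, qa, Bo, 2013), (28, 36, Vega, Fay, x1, Bo, 2013), (4, 30, Helix, Bo, k1, Tai, 2020), (4, 30, Helix, Bo, mkt, Tai, 2020), (4, 30, Helix, Bo, p1, Tai, 2020), (4, 30, Helix, Bo, qa, Tai, 2020)}.
σ[mname = Bo]: keep tuples satisfying mname = Bo → {(4, 30, Helix, Bo, k1, Tai, 2020), (4, 30, Helix, Bo, mkt, Tai, 2020), (4, 30, Helix, Bo, p1, Tai, 2020), (4, 30, Helix, Bo, qa, Tai, 2020)}
Projecting to genre, year: {(k1, 2020), (mkt, 2020), (p1, 2020), (qa, 2020)}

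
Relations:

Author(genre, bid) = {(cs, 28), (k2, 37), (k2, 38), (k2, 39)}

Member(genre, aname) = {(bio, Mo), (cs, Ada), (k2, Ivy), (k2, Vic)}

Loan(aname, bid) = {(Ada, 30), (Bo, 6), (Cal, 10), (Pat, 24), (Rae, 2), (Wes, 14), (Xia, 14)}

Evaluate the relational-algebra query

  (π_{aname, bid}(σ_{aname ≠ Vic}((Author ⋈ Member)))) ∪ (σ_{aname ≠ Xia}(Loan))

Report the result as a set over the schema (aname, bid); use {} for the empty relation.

{(Ada, 28), (Ada, 30), (Bo, 6), (Cal, 10), (Ivy, 37), (Ivy, 38), (Ivy, 39), (Pat, 24), (Rae, 2), (Wes, 14)}

Joining Author and Member on genre yields {(cs, 28, Ada), (k2, 37, Ivy), (k2, 37, Vic), (k2, 38, Ivy), (k2, 38, Vic), (k2, 39, Ivy), (k2, 39, Vic)}.
Selection aname ≠ Vic: {(cs, 28, Ada), (k2, 37, Ivy), (k2, 38, Ivy), (k2, 39, Ivy)}
Keep only column(s) aname, bid: {(Ada, 28), (Ivy, 37), (Ivy, 38), (Ivy, 39)}
Selection aname ≠ Xia: {(Ada, 30), (Bo, 6), (Cal, 10), (Pat, 24), (Rae, 2), (Wes, 14)}
Set union of the two operands is {(Ada, 28), (Ada, 30), (Bo, 6), (Cal, 10), (Ivy, 37), (Ivy, 38), (Ivy, 39), (Pat, 24), (Rae, 2), (Wes, 14)}.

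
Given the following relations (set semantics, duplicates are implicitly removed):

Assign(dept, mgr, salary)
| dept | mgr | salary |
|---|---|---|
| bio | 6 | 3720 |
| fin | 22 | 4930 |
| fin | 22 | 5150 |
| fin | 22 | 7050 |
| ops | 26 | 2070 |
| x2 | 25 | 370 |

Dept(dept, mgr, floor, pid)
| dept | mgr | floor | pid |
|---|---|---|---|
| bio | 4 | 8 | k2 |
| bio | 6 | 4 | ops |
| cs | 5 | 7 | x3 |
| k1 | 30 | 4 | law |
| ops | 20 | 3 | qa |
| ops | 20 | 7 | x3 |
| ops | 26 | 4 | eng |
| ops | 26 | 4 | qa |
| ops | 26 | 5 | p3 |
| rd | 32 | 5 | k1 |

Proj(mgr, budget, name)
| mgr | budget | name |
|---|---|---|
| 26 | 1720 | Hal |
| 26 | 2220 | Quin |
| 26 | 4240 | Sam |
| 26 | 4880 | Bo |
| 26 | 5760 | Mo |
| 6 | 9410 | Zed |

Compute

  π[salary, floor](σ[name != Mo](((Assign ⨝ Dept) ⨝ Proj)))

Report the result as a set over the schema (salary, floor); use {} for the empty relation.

{(2070, 4), (2070, 5), (3720, 4)}

Assign ⋈ Dept (natural join on dept, mgr): {(bio, 6, 3720, 4, ops), (ops, 26, 2070, 4, eng), (ops, 26, 2070, 4, qa), (ops, 26, 2070, 5, p3)}
(Assign ⨝ Dept) ⋈ Proj (natural join on mgr): {(bio, 6, 3720, 4, ops, 9410, Zed), (ops, 26, 2070, 4, eng, 1720, Hal), (ops, 26, 2070, 4, eng, 2220, Quin), (ops, 26, 2070, 4, eng, 4240, Sam), (ops, 26, 2070, 4, eng, 4880, Bo), (ops, 26, 2070, 4, eng, 5760, Mo), (ops, 26, 2070, 4, qa, 1720, Hal), (ops, 26, 2070, 4, qa, 2220, Quin), (ops, 26, 2070, 4, qa, 4240, Sam), (ops, 26, 2070, 4, qa, 4880, Bo), (ops, 26, 2070, 4, qa, 5760, Mo), (ops, 26, 2070, 5, p3, 1720, Hal), (ops, 26, 2070, 5, p3, 2220, Quin), (ops, 26, 2070, 5, p3, 4240, Sam), (ops, 26, 2070, 5, p3, 4880, Bo), (ops, 26, 2070, 5, p3, 5760, Mo)}
Filtering on name != Mo leaves {(bio, 6, 3720, 4, ops, 9410, Zed), (ops, 26, 2070, 4, eng, 1720, Hal), (ops, 26, 2070, 4, eng, 2220, Quin), (ops, 26, 2070, 4, eng, 4240, Sam), (ops, 26, 2070, 4, eng, 4880, Bo), (ops, 26, 2070, 4, qa, 1720, Hal), (ops, 26, 2070, 4, qa, 2220, Quin), (ops, 26, 2070, 4, qa, 4240, Sam), (ops, 26, 2070, 4, qa, 4880, Bo), (ops, 26, 2070, 5, p3, 1720, Hal), (ops, 26, 2070, 5, p3, 2220, Quin), (ops, 26, 2070, 5, p3, 4240, Sam), (ops, 26, 2070, 5, p3, 4880, Bo)}.
Projecting to salary, floor (10 duplicate(s) eliminated): {(2070, 4), (2070, 5), (3720, 4)}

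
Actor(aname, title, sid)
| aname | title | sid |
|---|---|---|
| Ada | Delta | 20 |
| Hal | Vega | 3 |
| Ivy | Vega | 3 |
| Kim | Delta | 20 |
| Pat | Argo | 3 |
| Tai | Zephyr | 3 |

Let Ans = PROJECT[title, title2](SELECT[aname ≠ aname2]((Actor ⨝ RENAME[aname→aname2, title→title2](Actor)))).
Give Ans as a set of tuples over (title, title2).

ρ[aname→aname2, title→title2]: schema becomes (aname2, title2, sid); tuples unchanged.
Joining Actor and RENAME[aname→aname2, title→title2](Actor) on sid yields {(Ada, Delta, 20, Ada, Delta), (Ada, Delta, 20, Kim, Delta), (Hal, Vega, 3, Hal, Vega), (Hal, Vega, 3, Ivy, Vega), (Hal, Vega, 3, Pat, Argo), (Hal, Vega, 3, Tai, Zephyr), (Ivy, Vega, 3, Hal, Vega), (Ivy, Vega, 3, Ivy, Vega), (Ivy, Vega, 3, Pat, Argo), (Ivy, Vega, 3, Tai, Zephyr), (Kim, Delta, 20, Ada, Delta), (Kim, Delta, 20, Kim, Delta), (Pat, Argo, 3, Hal, Vega), (Pat, Argo, 3, Ivy, Vega), (Pat, Argo, 3, Pat, Argo), (Pat, Argo, 3, Tai, Zephyr), (Tai, Zephyr, 3, Hal, Vega), (Tai, Zephyr, 3, Ivy, Vega), (Tai, Zephyr, 3, Pat, Argo), (Tai, Zephyr, 3, Tai, Zephyr)}.
Selection aname ≠ aname2: {(Ada, Delta, 20, Kim, Delta), (Hal, Vega, 3, Ivy, Vega), (Hal, Vega, 3, Pat, Argo), (Hal, Vega, 3, Tai, Zephyr), (Ivy, Vega, 3, Hal, Vega), (Ivy, Vega, 3, Pat, Argo), (Ivy, Vega, 3, Tai, Zephyr), (Kim, Delta, 20, Ada, Delta), (Pat, Argo, 3, Hal, Vega), (Pat, Argo, 3, Ivy, Vega), (Pat, Argo, 3, Tai, Zephyr), (Tai, Zephyr, 3, Hal, Vega), (Tai, Zephyr, 3, Ivy, Vega), (Tai, Zephyr, 3, Pat, Argo)}
Projecting to title, title2 (6 duplicate(s) eliminated): {(Argo, Vega), (Argo, Zephyr), (Delta, Delta), (Vega, Argo), (Vega, Vega), (Vega, Zephyr), (Zephyr, Argo), (Zephyr, Vega)}

{(Argo, Vega), (Argo, Zephyr), (Delta, Delta), (Vega, Argo), (Vega, Vega), (Vega, Zephyr), (Zephyr, Argo), (Zephyr, Vega)}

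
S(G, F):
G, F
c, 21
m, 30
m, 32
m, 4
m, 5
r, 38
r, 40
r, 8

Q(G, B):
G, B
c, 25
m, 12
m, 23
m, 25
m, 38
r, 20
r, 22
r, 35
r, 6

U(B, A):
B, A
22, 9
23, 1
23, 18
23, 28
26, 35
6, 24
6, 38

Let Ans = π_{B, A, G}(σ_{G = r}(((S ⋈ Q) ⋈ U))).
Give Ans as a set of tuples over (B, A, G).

S ⋈ Q (natural join on G): {(c, 21, 25), (m, 30, 12), (m, 30, 23), (m, 30, 25), (m, 30, 38), (m, 32, 12), (m, 32, 23), (m, 32, 25), (m, 32, 38), (m, 4, 12), (m, 4, 23), (m, 4, 25), (m, 4, 38), (m, 5, 12), (m, 5, 23), (m, 5, 25), (m, 5, 38), (r, 38, 20), (r, 38, 22), (r, 38, 35), (r, 38, 6), (r, 40, 20), (r, 40, 22), (r, 40, 35), (r, 40, 6), (r, 8, 20), (r, 8, 22), (r, 8, 35), (r, 8, 6)}
(S ⋈ Q) ⋈ U (natural join on B): {(m, 30, 23, 1), (m, 30, 23, 18), (m, 30, 23, 28), (m, 32, 23, 1), (m, 32, 23, 18), (m, 32, 23, 28), (m, 4, 23, 1), (m, 4, 23, 18), (m, 4, 23, 28), (m, 5, 23, 1), (m, 5, 23, 18), (m, 5, 23, 28), (r, 38, 22, 9), (r, 38, 6, 24), (r, 38, 6, 38), (r, 40, 22, 9), (r, 40, 6, 24), (r, 40, 6, 38), (r, 8, 22, 9), (r, 8, 6, 24), (r, 8, 6, 38)}
Filtering on G = r leaves {(r, 38, 22, 9), (r, 38, 6, 24), (r, 38, 6, 38), (r, 40, 22, 9), (r, 40, 6, 24), (r, 40, 6, 38), (r, 8, 22, 9), (r, 8, 6, 24), (r, 8, 6, 38)}.
π_{B, A, G} gives {(22, 9, r), (6, 24, r), (6, 38, r)} (6 duplicate(s) eliminated).

{(22, 9, r), (6, 24, r), (6, 38, r)}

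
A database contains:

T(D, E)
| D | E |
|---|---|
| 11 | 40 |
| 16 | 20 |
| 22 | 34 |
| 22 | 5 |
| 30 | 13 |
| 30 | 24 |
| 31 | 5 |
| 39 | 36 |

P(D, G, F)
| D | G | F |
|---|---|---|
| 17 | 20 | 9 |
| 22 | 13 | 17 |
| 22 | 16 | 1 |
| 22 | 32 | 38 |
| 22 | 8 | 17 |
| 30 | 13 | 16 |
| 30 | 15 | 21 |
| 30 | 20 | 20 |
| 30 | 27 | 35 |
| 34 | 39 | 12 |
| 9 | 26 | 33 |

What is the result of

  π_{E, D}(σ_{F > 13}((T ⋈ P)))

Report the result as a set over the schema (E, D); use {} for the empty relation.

{(13, 30), (24, 30), (34, 22), (5, 22)}

Joining T and P on D yields {(22, 34, 13, 17), (22, 34, 16, 1), (22, 34, 32, 38), (22, 34, 8, 17), (22, 5, 13, 17), (22, 5, 16, 1), (22, 5, 32, 38), (22, 5, 8, 17), (30, 13, 13, 16), (30, 13, 15, 21), (30, 13, 20, 20), (30, 13, 27, 35), (30, 24, 13, 16), (30, 24, 15, 21), (30, 24, 20, 20), (30, 24, 27, 35)}.
Filtering on F > 13 leaves {(22, 34, 13, 17), (22, 34, 32, 38), (22, 34, 8, 17), (22, 5, 13, 17), (22, 5, 32, 38), (22, 5, 8, 17), (30, 13, 13, 16), (30, 13, 15, 21), (30, 13, 20, 20), (30, 13, 27, 35), (30, 24, 13, 16), (30, 24, 15, 21), (30, 24, 20, 20), (30, 24, 27, 35)}.
Projecting to E, D (10 duplicate(s) eliminated): {(13, 30), (24, 30), (34, 22), (5, 22)}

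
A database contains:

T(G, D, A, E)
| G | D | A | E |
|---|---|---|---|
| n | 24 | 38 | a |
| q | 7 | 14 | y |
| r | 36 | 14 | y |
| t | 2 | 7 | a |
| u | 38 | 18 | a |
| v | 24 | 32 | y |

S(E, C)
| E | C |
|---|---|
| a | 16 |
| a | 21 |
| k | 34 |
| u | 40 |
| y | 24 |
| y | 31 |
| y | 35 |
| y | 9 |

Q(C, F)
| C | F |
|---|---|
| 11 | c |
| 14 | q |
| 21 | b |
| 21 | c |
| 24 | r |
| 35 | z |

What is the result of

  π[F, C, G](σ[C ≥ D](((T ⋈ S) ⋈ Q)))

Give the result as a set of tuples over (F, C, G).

T ⋈ S (natural join on E): {(n, 24, 38, a, 16), (n, 24, 38, a, 21), (q, 7, 14, y, 24), (q, 7, 14, y, 31), (q, 7, 14, y, 35), (q, 7, 14, y, 9), (r, 36, 14, y, 24), (r, 36, 14, y, 31), (r, 36, 14, y, 35), (r, 36, 14, y, 9), (t, 2, 7, a, 16), (t, 2, 7, a, 21), (u, 38, 18, a, 16), (u, 38, 18, a, 21), (v, 24, 32, y, 24), (v, 24, 32, y, 31), (v, 24, 32, y, 35), (v, 24, 32, y, 9)}
(T ⋈ S) ⋈ Q (natural join on C): {(n, 24, 38, a, 21, b), (n, 24, 38, a, 21, c), (q, 7, 14, y, 24, r), (q, 7, 14, y, 35, z), (r, 36, 14, y, 24, r), (r, 36, 14, y, 35, z), (t, 2, 7, a, 21, b), (t, 2, 7, a, 21, c), (u, 38, 18, a, 21, b), (u, 38, 18, a, 21, c), (v, 24, 32, y, 24, r), (v, 24, 32, y, 35, z)}
σ[C ≥ D]: keep tuples satisfying C ≥ D → {(q, 7, 14, y, 24, r), (q, 7, 14, y, 35, z), (t, 2, 7, a, 21, b), (t, 2, 7, a, 21, c), (v, 24, 32, y, 24, r), (v, 24, 32, y, 35, z)}
Projecting to F, C, G: {(b, 21, t), (c, 21, t), (r, 24, q), (r, 24, v), (z, 35, q), (z, 35, v)}

{(b, 21, t), (c, 21, t), (r, 24, q), (r, 24, v), (z, 35, q), (z, 35, v)}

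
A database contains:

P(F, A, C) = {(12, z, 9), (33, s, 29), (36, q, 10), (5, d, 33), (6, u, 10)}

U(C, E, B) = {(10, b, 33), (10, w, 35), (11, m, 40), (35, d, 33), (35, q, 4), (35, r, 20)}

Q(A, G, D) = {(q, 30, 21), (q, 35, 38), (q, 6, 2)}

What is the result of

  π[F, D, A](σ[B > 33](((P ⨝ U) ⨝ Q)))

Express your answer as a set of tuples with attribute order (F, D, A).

{(36, 2, q), (36, 21, q), (36, 38, q)}

Joining P and U on C yields {(36, q, 10, b, 33), (36, q, 10, w, 35), (6, u, 10, b, 33), (6, u, 10, w, 35)}.
Joining (P ⨝ U) and Q on A yields {(36, q, 10, b, 33, 30, 21), (36, q, 10, b, 33, 35, 38), (36, q, 10, b, 33, 6, 2), (36, q, 10, w, 35, 30, 21), (36, q, 10, w, 35, 35, 38), (36, q, 10, w, 35, 6, 2)}.
Selection B > 33: {(36, q, 10, w, 35, 30, 21), (36, q, 10, w, 35, 35, 38), (36, q, 10, w, 35, 6, 2)}
Keep only column(s) F, D, A: {(36, 2, q), (36, 21, q), (36, 38, q)}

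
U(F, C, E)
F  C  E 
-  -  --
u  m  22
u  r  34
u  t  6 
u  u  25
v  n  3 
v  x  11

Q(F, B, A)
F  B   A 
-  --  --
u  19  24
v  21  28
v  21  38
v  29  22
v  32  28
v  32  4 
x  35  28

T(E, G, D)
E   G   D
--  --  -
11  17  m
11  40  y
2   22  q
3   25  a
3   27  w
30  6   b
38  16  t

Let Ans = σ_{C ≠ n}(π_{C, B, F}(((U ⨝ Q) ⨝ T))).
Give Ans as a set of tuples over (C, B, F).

Joining U and Q on F yields {(u, m, 22, 19, 24), (u, r, 34, 19, 24), (u, t, 6, 19, 24), (u, u, 25, 19, 24), (v, n, 3, 21, 28), (v, n, 3, 21, 38), (v, n, 3, 29, 22), (v, n, 3, 32, 28), (v, n, 3, 32, 4), (v, x, 11, 21, 28), (v, x, 11, 21, 38), (v, x, 11, 29, 22), (v, x, 11, 32, 28), (v, x, 11, 32, 4)}.
Joining (U ⨝ Q) and T on E yields {(v, n, 3, 21, 28, 25, a), (v, n, 3, 21, 28, 27, w), (v, n, 3, 21, 38, 25, a), (v, n, 3, 21, 38, 27, w), (v, n, 3, 29, 22, 25, a), (v, n, 3, 29, 22, 27, w), (v, n, 3, 32, 28, 25, a), (v, n, 3, 32, 28, 27, w), (v, n, 3, 32, 4, 25, a), (v, n, 3, 32, 4, 27, w), (v, x, 11, 21, 28, 17, m), (v, x, 11, 21, 28, 40, y), (v, x, 11, 21, 38, 17, m), (v, x, 11, 21, 38, 40, y), (v, x, 11, 29, 22, 17, m), (v, x, 11, 29, 22, 40, y), (v, x, 11, 32, 28, 17, m), (v, x, 11, 32, 28, 40, y), (v, x, 11, 32, 4, 17, m), (v, x, 11, 32, 4, 40, y)}.
Projecting to C, B, F (14 duplicate(s) eliminated): {(n, 21, v), (n, 29, v), (n, 32, v), (x, 21, v), (x, 29, v), (x, 32, v)}
Selection C ≠ n: {(x, 21, v), (x, 29, v), (x, 32, v)}

{(x, 21, v), (x, 29, v), (x, 32, v)}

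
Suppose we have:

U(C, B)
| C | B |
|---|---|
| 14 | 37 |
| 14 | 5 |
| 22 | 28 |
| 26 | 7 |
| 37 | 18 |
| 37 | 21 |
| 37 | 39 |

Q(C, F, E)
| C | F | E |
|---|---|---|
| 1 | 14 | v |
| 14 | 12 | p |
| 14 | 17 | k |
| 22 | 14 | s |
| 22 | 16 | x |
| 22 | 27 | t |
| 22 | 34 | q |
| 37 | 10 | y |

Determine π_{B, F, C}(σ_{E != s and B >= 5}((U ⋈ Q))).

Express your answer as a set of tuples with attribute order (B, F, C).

{(18, 10, 37), (21, 10, 37), (28, 16, 22), (28, 27, 22), (28, 34, 22), (37, 12, 14), (37, 17, 14), (39, 10, 37), (5, 12, 14), (5, 17, 14)}

Joining U and Q on C yields {(14, 37, 12, p), (14, 37, 17, k), (14, 5, 12, p), (14, 5, 17, k), (22, 28, 14, s), (22, 28, 16, x), (22, 28, 27, t), (22, 28, 34, q), (37, 18, 10, y), (37, 21, 10, y), (37, 39, 10, y)}.
Apply σ_{E != s and B >= 5}; surviving tuples: {(14, 37, 12, p), (14, 37, 17, k), (14, 5, 12, p), (14, 5, 17, k), (22, 28, 16, x), (22, 28, 27, t), (22, 28, 34, q), (37, 18, 10, y), (37, 21, 10, y), (37, 39, 10, y)}
π_{B, F, C} gives {(18, 10, 37), (21, 10, 37), (28, 16, 22), (28, 27, 22), (28, 34, 22), (37, 12, 14), (37, 17, 14), (39, 10, 37), (5, 12, 14), (5, 17, 14)}.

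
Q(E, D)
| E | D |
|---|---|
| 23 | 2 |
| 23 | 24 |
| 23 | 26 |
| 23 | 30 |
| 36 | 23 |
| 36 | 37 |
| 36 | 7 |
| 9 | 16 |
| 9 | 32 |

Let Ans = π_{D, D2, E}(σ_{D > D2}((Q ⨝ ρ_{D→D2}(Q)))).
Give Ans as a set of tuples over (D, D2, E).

ρ[D→D2]: schema becomes (E, D2); tuples unchanged.
Natural join on E: {(23, 2, 2), (23, 2, 24), (23, 2, 26), (23, 2, 30), (23, 24, 2), (23, 24, 24), (23, 24, 26), (23, 24, 30), (23, 26, 2), (23, 26, 24), (23, 26, 26), (23, 26, 30), (23, 30, 2), (23, 30, 24), (23, 30, 26), (23, 30, 30), (36, 23, 23), (36, 23, 37), (36, 23, 7), (36, 37, 23), (36, 37, 37), (36, 37, 7), (36, 7, 23), (36, 7, 37), (36, 7, 7), (9, 16, 16), (9, 16, 32), (9, 32, 16), (9, 32, 32)}
Selection D > D2: {(23, 24, 2), (23, 26, 2), (23, 26, 24), (23, 30, 2), (23, 30, 24), (23, 30, 26), (36, 23, 7), (36, 37, 23), (36, 37, 7), (9, 32, 16)}
π_{D, D2, E} gives {(23, 7, 36), (24, 2, 23), (26, 2, 23), (26, 24, 23), (30, 2, 23), (30, 24, 23), (30, 26, 23), (32, 16, 9), (37, 23, 36), (37, 7, 36)}.

{(23, 7, 36), (24, 2, 23), (26, 2, 23), (26, 24, 23), (30, 2, 23), (30, 24, 23), (30, 26, 23), (32, 16, 9), (37, 23, 36), (37, 7, 36)}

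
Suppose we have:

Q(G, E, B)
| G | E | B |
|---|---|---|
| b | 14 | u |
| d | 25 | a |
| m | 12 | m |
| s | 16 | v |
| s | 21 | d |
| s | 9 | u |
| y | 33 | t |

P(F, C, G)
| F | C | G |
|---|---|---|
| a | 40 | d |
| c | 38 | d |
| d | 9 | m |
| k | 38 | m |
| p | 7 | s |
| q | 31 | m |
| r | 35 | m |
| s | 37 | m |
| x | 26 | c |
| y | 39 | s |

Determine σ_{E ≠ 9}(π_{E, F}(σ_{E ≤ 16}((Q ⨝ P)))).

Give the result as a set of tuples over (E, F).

{(12, d), (12, k), (12, q), (12, r), (12, s), (16, p), (16, y)}

Joining Q and P on G yields {(d, 25, a, a, 40), (d, 25, a, c, 38), (m, 12, m, d, 9), (m, 12, m, k, 38), (m, 12, m, q, 31), (m, 12, m, r, 35), (m, 12, m, s, 37), (s, 16, v, p, 7), (s, 16, v, y, 39), (s, 21, d, p, 7), (s, 21, d, y, 39), (s, 9, u, p, 7), (s, 9, u, y, 39)}.
Selection E ≤ 16: {(m, 12, m, d, 9), (m, 12, m, k, 38), (m, 12, m, q, 31), (m, 12, m, r, 35), (m, 12, m, s, 37), (s, 16, v, p, 7), (s, 16, v, y, 39), (s, 9, u, p, 7), (s, 9, u, y, 39)}
π_{E, F} gives {(12, d), (12, k), (12, q), (12, r), (12, s), (16, p), (16, y), (9, p), (9, y)}.
Selection E ≠ 9: {(12, d), (12, k), (12, q), (12, r), (12, s), (16, p), (16, y)}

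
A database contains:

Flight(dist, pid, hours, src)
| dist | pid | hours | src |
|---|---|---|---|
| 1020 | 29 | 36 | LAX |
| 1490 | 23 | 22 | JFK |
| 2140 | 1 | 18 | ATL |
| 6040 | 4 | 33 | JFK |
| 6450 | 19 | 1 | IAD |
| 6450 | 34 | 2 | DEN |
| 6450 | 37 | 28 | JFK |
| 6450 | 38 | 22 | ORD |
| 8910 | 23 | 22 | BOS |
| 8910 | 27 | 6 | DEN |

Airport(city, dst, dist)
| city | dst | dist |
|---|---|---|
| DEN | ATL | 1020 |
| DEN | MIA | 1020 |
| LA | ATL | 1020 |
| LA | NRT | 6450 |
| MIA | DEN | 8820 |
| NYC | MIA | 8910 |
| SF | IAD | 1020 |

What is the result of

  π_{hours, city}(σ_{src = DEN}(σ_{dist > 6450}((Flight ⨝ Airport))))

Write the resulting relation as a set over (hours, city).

{(6, NYC)}

Natural join on dist: {(1020, 29, 36, LAX, DEN, ATL), (1020, 29, 36, LAX, DEN, MIA), (1020, 29, 36, LAX, LA, ATL), (1020, 29, 36, LAX, SF, IAD), (6450, 19, 1, IAD, LA, NRT), (6450, 34, 2, DEN, LA, NRT), (6450, 37, 28, JFK, LA, NRT), (6450, 38, 22, ORD, LA, NRT), (8910, 23, 22, BOS, NYC, MIA), (8910, 27, 6, DEN, NYC, MIA)}
σ[dist > 6450]: keep tuples satisfying dist > 6450 → {(8910, 23, 22, BOS, NYC, MIA), (8910, 27, 6, DEN, NYC, MIA)}
σ[src = DEN]: keep tuples satisfying src = DEN → {(8910, 27, 6, DEN, NYC, MIA)}
π[hours, city]: project onto (hours, city) → {(6, NYC)}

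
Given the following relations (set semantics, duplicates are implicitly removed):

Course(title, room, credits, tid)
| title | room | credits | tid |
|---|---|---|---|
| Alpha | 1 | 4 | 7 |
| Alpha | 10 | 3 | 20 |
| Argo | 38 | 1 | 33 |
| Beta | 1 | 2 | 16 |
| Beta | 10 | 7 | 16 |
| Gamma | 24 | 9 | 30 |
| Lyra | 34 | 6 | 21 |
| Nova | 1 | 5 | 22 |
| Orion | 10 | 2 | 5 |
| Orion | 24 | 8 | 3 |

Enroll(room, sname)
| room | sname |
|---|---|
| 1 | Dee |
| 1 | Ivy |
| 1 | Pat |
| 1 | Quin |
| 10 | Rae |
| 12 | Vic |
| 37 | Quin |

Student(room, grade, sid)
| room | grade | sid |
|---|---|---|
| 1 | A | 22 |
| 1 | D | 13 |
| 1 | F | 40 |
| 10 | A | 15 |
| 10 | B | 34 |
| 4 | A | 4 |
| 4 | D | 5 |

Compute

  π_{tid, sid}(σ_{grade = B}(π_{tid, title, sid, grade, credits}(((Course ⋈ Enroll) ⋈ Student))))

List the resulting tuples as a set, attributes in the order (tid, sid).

{(16, 34), (20, 34), (5, 34)}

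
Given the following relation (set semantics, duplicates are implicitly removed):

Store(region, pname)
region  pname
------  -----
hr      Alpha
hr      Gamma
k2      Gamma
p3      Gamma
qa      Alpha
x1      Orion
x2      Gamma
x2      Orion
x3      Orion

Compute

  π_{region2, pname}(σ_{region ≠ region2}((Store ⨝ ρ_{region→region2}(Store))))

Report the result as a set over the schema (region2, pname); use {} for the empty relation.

ρ[region→region2]: schema becomes (region2, pname); tuples unchanged.
Joining Store and ρ_{region→region2}(Store) on pname yields {(hr, Alpha, hr), (hr, Alpha, qa), (hr, Gamma, hr), (hr, Gamma, k2), (hr, Gamma, p3), (hr, Gamma, x2), (k2, Gamma, hr), (k2, Gamma, k2), (k2, Gamma, p3), (k2, Gamma, x2), (p3, Gamma, hr), (p3, Gamma, k2), (p3, Gamma, p3), (p3, Gamma, x2), (qa, Alpha, hr), (qa, Alpha, qa), (x1, Orion, x1), (x1, Orion, x2), (x1, Orion, x3), (x2, Gamma, hr), (x2, Gamma, k2), (x2, Gamma, p3), (x2, Gamma, x2), (x2, Orion, x1), (x2, Orion, x2), (x2, Orion, x3), (x3, Orion, x1), (x3, Orion, x2), (x3, Orion, x3)}.
Filtering on region ≠ region2 leaves {(hr, Alpha, qa), (hr, Gamma, k2), (hr, Gamma, p3), (hr, Gamma, x2), (k2, Gamma, hr), (k2, Gamma, p3), (k2, Gamma, x2), (p3, Gamma, hr), (p3, Gamma, k2), (p3, Gamma, x2), (qa, Alpha, hr), (x1, Orion, x2), (x1, Orion, x3), (x2, Gamma, hr), (x2, Gamma, k2), (x2, Gamma, p3), (x2, Orion, x1), (x2, Orion, x3), (x3, Orion, x1), (x3, Orion, x2)}.
π[region2, pname]: project onto (region2, pname) (11 duplicate(s) eliminated) → {(hr, Alpha), (hr, Gamma), (k2, Gamma), (p3, Gamma), (qa, Alpha), (x1, Orion), (x2, Gamma), (x2, Orion), (x3, Orion)}

{(hr, Alpha), (hr, Gamma), (k2, Gamma), (p3, Gamma), (qa, Alpha), (x1, Orion), (x2, Gamma), (x2, Orion), (x3, Orion)}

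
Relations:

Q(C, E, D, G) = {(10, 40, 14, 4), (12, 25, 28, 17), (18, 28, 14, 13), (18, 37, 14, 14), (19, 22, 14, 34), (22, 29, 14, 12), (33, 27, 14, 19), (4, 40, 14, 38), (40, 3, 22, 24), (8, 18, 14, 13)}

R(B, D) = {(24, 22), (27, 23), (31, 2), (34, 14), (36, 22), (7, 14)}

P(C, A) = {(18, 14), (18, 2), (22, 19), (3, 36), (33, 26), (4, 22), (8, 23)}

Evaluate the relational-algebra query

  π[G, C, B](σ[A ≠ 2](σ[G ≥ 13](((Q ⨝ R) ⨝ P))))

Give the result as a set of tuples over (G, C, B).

{(13, 18, 34), (13, 18, 7), (13, 8, 34), (13, 8, 7), (14, 18, 34), (14, 18, 7), (19, 33, 34), (19, 33, 7), (38, 4, 34), (38, 4, 7)}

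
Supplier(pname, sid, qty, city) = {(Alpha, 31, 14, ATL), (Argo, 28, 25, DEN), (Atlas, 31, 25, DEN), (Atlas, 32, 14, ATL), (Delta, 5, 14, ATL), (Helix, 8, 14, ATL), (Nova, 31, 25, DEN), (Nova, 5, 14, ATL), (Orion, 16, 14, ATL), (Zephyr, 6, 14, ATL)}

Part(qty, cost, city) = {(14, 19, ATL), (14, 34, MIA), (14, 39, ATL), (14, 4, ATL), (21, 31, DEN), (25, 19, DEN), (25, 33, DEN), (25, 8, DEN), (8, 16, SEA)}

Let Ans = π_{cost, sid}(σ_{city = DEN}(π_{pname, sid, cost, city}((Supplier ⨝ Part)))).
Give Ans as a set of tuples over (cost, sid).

Joining Supplier and Part on qty, city yields {(Alpha, 31, 14, ATL, 19), (Alpha, 31, 14, ATL, 39), (Alpha, 31, 14, ATL, 4), (Argo, 28, 25, DEN, 19), (Argo, 28, 25, DEN, 33), (Argo, 28, 25, DEN, 8), (Atlas, 31, 25, DEN, 19), (Atlas, 31, 25, DEN, 33), (Atlas, 31, 25, DEN, 8), (Atlas, 32, 14, ATL, 19), (Atlas, 32, 14, ATL, 39), (Atlas, 32, 14, ATL, 4), (Delta, 5, 14, ATL, 19), (Delta, 5, 14, ATL, 39), (Delta, 5, 14, ATL, 4), (Helix, 8, 14, ATL, 19), (Helix, 8, 14, ATL, 39), (Helix, 8, 14, ATL, 4), (Nova, 31, 25, DEN, 19), (Nova, 31, 25, DEN, 33), (Nova, 31, 25, DEN, 8), (Nova, 5, 14, ATL, 19), (Nova, 5, 14, ATL, 39), (Nova, 5, 14, ATL, 4), (Orion, 16, 14, ATL, 19), (Orion, 16, 14, ATL, 39), (Orion, 16, 14, ATL, 4), (Zephyr, 6, 14, ATL, 19), (Zephyr, 6, 14, ATL, 39), (Zephyr, 6, 14, ATL, 4)}.
Projecting to pname, sid, cost, city: {(Alpha, 31, 19, ATL), (Alpha, 31, 39, ATL), (Alpha, 31, 4, ATL), (Argo, 28, 19, DEN), (Argo, 28, 33, DEN), (Argo, 28, 8, DEN), (Atlas, 31, 19, DEN), (Atlas, 31, 33, DEN), (Atlas, 31, 8, DEN), (Atlas, 32, 19, ATL), (Atlas, 32, 39, ATL), (Atlas, 32, 4, ATL), (Delta, 5, 19, ATL), (Delta, 5, 39, ATL), (Delta, 5, 4, ATL), (Helix, 8, 19, ATL), (Helix, 8, 39, ATL), (Helix, 8, 4, ATL), (Nova, 31, 19, DEN), (Nova, 31, 33, DEN), (Nova, 31, 8, DEN), (Nova, 5, 19, ATL), (Nova, 5, 39, ATL), (Nova, 5, 4, ATL), (Orion, 16, 19, ATL), (Orion, 16, 39, ATL), (Orion, 16, 4, ATL), (Zephyr, 6, 19, ATL), (Zephyr, 6, 39, ATL), (Zephyr, 6, 4, ATL)}
Filtering on city = DEN leaves {(Argo, 28, 19, DEN), (Argo, 28, 33, DEN), (Argo, 28, 8, DEN), (Atlas, 31, 19, DEN), (Atlas, 31, 33, DEN), (Atlas, 31, 8, DEN), (Nova, 31, 19, DEN), (Nova, 31, 33, DEN), (Nova, 31, 8, DEN)}.
Projecting to cost, sid (3 duplicate(s) eliminated): {(19, 28), (19, 31), (33, 28), (33, 31), (8, 28), (8, 31)}

{(19, 28), (19, 31), (33, 28), (33, 31), (8, 28), (8, 31)}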